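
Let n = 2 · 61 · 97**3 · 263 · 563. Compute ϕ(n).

φ(2) = 2 − 1 = 1.
φ(61) = 61 − 1 = 60.
φ(97^3) = 97^2·(97−1) = 9409·96 = 903264.
φ(263) = 263 − 1 = 262.
φ(563) = 563 − 1 = 562.
Since φ is multiplicative, φ(16486906569314) = 1 · 60 · 903264 · 262 · 562 = 7980012264960.

7980012264960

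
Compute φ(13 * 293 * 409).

1429632

φ(1557881) = 1557881 · (1 − 1/13) · (1 − 1/293) · (1 − 1/409)
       = 1557881 · 1429632/1557881 = 1429632.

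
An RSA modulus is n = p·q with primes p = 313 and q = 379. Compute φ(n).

φ(313) = 313 − 1 = 312.
φ(379) = 379 − 1 = 378.
Since φ is multiplicative, φ(118627) = 312 · 378 = 117936.

117936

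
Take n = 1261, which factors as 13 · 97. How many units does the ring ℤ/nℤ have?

φ(1261) = 1261 · (1 − 1/13) · (1 − 1/97)
       = 1261 · 1152/1261 = 1152.

1152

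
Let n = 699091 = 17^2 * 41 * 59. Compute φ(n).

631040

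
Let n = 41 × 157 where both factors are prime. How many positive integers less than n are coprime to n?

6240

φ(pq) = (p−1)(q−1) = 40 · 156 = 6240.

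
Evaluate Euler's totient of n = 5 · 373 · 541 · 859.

φ(5) = 5 − 1 = 4.
φ(373) = 373 − 1 = 372.
φ(541) = 541 − 1 = 540.
φ(859) = 859 − 1 = 858.
φ(866700935) = 4 × 372 × 540 × 858 = 689420160.

689420160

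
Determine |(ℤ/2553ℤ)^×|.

1584

Factor 2553: 2553 = 3 * 23 * 37.
φ(3) = 3 − 1 = 2.
φ(23) = 23 − 1 = 22.
φ(37) = 37 − 1 = 36.
φ(2553) = 2 × 22 × 36 = 1584.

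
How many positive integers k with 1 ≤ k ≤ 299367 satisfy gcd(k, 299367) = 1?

Factor 299367: 299367 = 3^2 · 29 · 31 · 37.
φ(299367) = 299367 · (1 − 1/3) · (1 − 1/29) · (1 − 1/31) · (1 − 1/37)
       = 299367 · 60480/99789 = 181440.

181440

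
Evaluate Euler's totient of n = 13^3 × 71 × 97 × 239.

3243502080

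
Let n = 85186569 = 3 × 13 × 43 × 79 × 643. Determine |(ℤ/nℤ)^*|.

φ(3) = 3 − 1 = 2.
φ(13) = 13 − 1 = 12.
φ(43) = 43 − 1 = 42.
φ(79) = 79 − 1 = 78.
φ(643) = 643 − 1 = 642.
φ(85186569) = 2 × 12 × 42 × 78 × 642 = 50476608.

50476608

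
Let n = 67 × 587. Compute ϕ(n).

38676

φ(67) = 67 − 1 = 66.
φ(587) = 587 − 1 = 586.
φ(39329) = 66 × 586 = 38676.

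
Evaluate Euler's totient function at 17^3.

4624

φ(17^3) = 17^2·(17−1) = 289·16 = 4624.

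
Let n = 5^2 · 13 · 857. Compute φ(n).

205440

φ(5^2) = 5^1·(5−1) = 5·4 = 20.
φ(13) = 13 − 1 = 12.
φ(857) = 857 − 1 = 856.
Multiply: 20 · 12 · 856 = 205440.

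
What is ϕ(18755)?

13200

First factor: 18755 = 5 × 11^2 × 31.
φ(5) = 5 − 1 = 4.
φ(11^2) = 11^1·(11−1) = 11·10 = 110.
φ(31) = 31 − 1 = 30.
Since φ is multiplicative, φ(18755) = 4 · 110 · 30 = 13200.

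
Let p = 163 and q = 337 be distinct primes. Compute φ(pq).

54432

φ(n) = (p − 1)(q − 1) = (163−1)(337−1) = 162·336 = 54432.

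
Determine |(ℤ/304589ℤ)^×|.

304589 = 17 · 19 · 23 · 41.
φ(304589) = 304589 · (1 − 1/17) · (1 − 1/19) · (1 − 1/23) · (1 − 1/41)
       = 304589 · 253440/304589 = 253440.

253440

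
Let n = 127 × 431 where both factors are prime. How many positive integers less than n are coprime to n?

54180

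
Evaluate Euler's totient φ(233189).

188160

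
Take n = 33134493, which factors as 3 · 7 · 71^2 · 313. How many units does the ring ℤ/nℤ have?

18607680

φ(33134493) = 33134493 · (1 − 1/3) · (1 − 1/7) · (1 − 1/71) · (1 − 1/313)
       = 33134493 · 262080/466683 = 18607680.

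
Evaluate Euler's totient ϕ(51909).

29040

Prime factorization: 51909 = 3 · 11**3 · 13.
φ(51909) = 51909 · (1 − 1/3) · (1 − 1/11) · (1 − 1/13)
       = 51909 · 240/429 = 29040.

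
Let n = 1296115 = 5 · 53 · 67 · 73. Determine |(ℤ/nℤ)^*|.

988416

φ(5) = 5 − 1 = 4.
φ(53) = 53 − 1 = 52.
φ(67) = 67 − 1 = 66.
φ(73) = 73 − 1 = 72.
φ(1296115) = 4 × 52 × 66 × 72 = 988416.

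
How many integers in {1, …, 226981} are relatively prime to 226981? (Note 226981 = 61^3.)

223260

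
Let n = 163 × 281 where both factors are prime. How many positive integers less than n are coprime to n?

φ(pq) = (p−1)(q−1) = 162 · 280 = 45360.

45360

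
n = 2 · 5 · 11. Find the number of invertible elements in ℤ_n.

40

φ(110) = 110 · (1 − 1/2) · (1 − 1/5) · (1 − 1/11)
       = 110 · 40/110 = 40.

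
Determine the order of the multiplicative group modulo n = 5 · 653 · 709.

φ(5) = 5 − 1 = 4.
φ(653) = 653 − 1 = 652.
φ(709) = 709 − 1 = 708.
φ(2314885) = 4 × 652 × 708 = 1846464.

1846464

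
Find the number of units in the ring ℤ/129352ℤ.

57024

129352 = 2^3 · 19 · 23 · 37.
φ(2^3) = 2^3 − 2^2 = 8 − 4 = 4.
φ(19) = 19 − 1 = 18.
φ(23) = 23 − 1 = 22.
φ(37) = 37 − 1 = 36.
φ(129352) = 4 × 18 × 22 × 36 = 57024.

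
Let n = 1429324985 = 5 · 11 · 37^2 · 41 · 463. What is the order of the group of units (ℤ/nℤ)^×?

984614400

φ(1429324985) = 1429324985 · (1 − 1/5) · (1 − 1/11) · (1 − 1/37) · (1 − 1/41) · (1 − 1/463)
       = 1429324985 · 26611200/38630405 = 984614400.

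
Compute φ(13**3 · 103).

206856

φ(226291) = 226291 · (1 − 1/13) · (1 − 1/103)
       = 226291 · 1224/1339 = 206856.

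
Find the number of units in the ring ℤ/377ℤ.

Prime factorization: 377 = 13 × 29.
φ(13) = 13 − 1 = 12.
φ(29) = 29 − 1 = 28.
φ(377) = 12 × 28 = 336.

336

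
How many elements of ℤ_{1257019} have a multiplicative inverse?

1108800

Prime factorization: 1257019 = 23 * 31 * 41 * 43.
φ(23) = 23 − 1 = 22.
φ(31) = 31 − 1 = 30.
φ(41) = 41 − 1 = 40.
φ(43) = 43 − 1 = 42.
Multiply: 22 · 30 · 40 · 42 = 1108800.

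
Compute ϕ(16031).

First factor: 16031 = 17 * 23 * 41.
φ(16031) = 16031 · (1 − 1/17) · (1 − 1/23) · (1 − 1/41)
       = 16031 · 14080/16031 = 14080.

14080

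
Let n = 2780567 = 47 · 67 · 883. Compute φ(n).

2677752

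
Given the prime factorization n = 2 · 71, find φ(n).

70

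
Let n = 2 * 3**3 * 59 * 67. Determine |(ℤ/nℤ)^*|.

68904

φ(213462) = 213462 · (1 − 1/2) · (1 − 1/3) · (1 − 1/59) · (1 − 1/67)
       = 213462 · 7656/23718 = 68904.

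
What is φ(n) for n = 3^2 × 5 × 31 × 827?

594720

φ(3^2) = 3^2 − 3^1 = 9 − 3 = 6.
φ(5) = 5 − 1 = 4.
φ(31) = 31 − 1 = 30.
φ(827) = 827 − 1 = 826.
Since φ is multiplicative, φ(1153665) = 6 · 4 · 30 · 826 = 594720.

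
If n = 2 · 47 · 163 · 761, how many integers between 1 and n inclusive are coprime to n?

5663520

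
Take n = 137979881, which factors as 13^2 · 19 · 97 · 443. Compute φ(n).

φ(13^2) = 13^1·(13−1) = 13·12 = 156.
φ(19) = 19 − 1 = 18.
φ(97) = 97 − 1 = 96.
φ(443) = 443 − 1 = 442.
φ(137979881) = 156 × 18 × 96 × 442 = 119149056.

119149056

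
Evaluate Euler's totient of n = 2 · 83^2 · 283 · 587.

φ(2288815138) = 2288815138 · (1 − 1/2) · (1 − 1/83) · (1 − 1/283) · (1 − 1/587)
       = 2288815138 · 13550664/27576086 = 1124705112.

1124705112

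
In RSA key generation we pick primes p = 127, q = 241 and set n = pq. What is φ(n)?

φ(n) = (p − 1)(q − 1) = (127−1)(241−1) = 126·240 = 30240.

30240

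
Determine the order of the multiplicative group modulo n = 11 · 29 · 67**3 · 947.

φ(90858396959) = 90858396959 · (1 − 1/11) · (1 − 1/29) · (1 − 1/67) · (1 − 1/947)
       = 90858396959 · 17482080/20240231 = 78477057120.

78477057120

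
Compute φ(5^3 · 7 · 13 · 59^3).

φ(2336186125) = 2336186125 · (1 − 1/5) · (1 − 1/7) · (1 − 1/13) · (1 − 1/59)
       = 2336186125 · 16704/26845 = 1453665600.

1453665600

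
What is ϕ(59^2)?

φ(59^2) = 59^2 − 59^1 = 3481 − 59 = 3422.

3422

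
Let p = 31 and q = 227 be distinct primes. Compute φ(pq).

6780

φ(31) = 31 − 1 = 30.
φ(227) = 227 − 1 = 226.
Multiply: 30 · 226 = 6780.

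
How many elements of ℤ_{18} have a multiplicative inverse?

6

18 = 2 · 3^2.
φ(18) = 18 · (1 − 1/2) · (1 − 1/3)
       = 18 · 2/6 = 6.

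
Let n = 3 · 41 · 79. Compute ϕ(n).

6240

φ(9717) = 9717 · (1 − 1/3) · (1 − 1/41) · (1 − 1/79)
       = 9717 · 6240/9717 = 6240.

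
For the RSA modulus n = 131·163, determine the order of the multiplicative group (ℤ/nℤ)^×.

φ(131) = 131 − 1 = 130.
φ(163) = 163 − 1 = 162.
Multiply: 130 · 162 = 21060.

21060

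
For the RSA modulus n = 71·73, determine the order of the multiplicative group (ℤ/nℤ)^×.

5040

φ(5183) = 5183 · (1 − 1/71) · (1 − 1/73)
       = 5183 · 5040/5183 = 5040.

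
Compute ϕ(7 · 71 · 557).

233520

φ(7) = 7 − 1 = 6.
φ(71) = 71 − 1 = 70.
φ(557) = 557 − 1 = 556.
φ(276829) = 6 × 70 × 556 = 233520.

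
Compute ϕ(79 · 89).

6864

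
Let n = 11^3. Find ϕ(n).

1210

φ(1331) = 1331 · (1 − 1/11)
       = 1331 · 10/11 = 1210.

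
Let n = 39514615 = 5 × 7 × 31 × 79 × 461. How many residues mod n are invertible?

25833600

φ(5) = 5 − 1 = 4.
φ(7) = 7 − 1 = 6.
φ(31) = 31 − 1 = 30.
φ(79) = 79 − 1 = 78.
φ(461) = 461 − 1 = 460.
φ(39514615) = 4 × 6 × 30 × 78 × 460 = 25833600.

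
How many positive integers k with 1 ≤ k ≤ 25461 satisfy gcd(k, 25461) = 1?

15840

25461 = 3**3 * 23 * 41.
φ(25461) = 25461 · (1 − 1/3) · (1 − 1/23) · (1 − 1/41)
       = 25461 · 1760/2829 = 15840.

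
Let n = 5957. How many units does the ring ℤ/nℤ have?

4752

Prime factorization: 5957 = 7 · 23 · 37.
φ(7) = 7 − 1 = 6.
φ(23) = 23 − 1 = 22.
φ(37) = 37 − 1 = 36.
Since φ is multiplicative, φ(5957) = 6 · 22 · 36 = 4752.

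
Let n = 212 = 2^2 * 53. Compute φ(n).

104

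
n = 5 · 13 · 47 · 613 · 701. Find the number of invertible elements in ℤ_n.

945907200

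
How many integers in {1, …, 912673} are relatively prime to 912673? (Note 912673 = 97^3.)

903264

φ(912673) = 912673 · (1 − 1/97)
       = 912673 · 96/97 = 903264.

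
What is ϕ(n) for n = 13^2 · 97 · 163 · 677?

φ(1808983943) = 1808983943 · (1 − 1/13) · (1 − 1/97) · (1 − 1/163) · (1 − 1/677)
       = 1808983943 · 126157824/139152611 = 1640051712.

1640051712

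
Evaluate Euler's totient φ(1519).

Factor 1519: 1519 = 7^2 · 31.
φ(7^2) = 7^2 − 7^1 = 49 − 7 = 42.
φ(31) = 31 − 1 = 30.
Since φ is multiplicative, φ(1519) = 42 · 30 = 1260.

1260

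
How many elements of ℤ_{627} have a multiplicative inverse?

360

First factor: 627 = 3 · 11 · 19.
φ(3) = 3 − 1 = 2.
φ(11) = 11 − 1 = 10.
φ(19) = 19 − 1 = 18.
φ(627) = 2 × 10 × 18 = 360.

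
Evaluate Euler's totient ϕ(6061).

5040

6061 = 11 * 19 * 29.
φ(11) = 11 − 1 = 10.
φ(19) = 19 − 1 = 18.
φ(29) = 29 − 1 = 28.
Multiply: 10 · 18 · 28 = 5040.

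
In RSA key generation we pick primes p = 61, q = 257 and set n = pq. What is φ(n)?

15360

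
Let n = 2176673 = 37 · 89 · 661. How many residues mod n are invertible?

2090880

φ(2176673) = 2176673 · (1 − 1/37) · (1 − 1/89) · (1 − 1/661)
       = 2176673 · 2090880/2176673 = 2090880.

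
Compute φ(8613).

Factor 8613: 8613 = 3**3 · 11 · 29.
φ(3^3) = 3^2·(3−1) = 9·2 = 18.
φ(11) = 11 − 1 = 10.
φ(29) = 29 − 1 = 28.
φ(8613) = 18 × 10 × 28 = 5040.

5040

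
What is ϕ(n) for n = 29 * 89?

2464

φ(2581) = 2581 · (1 − 1/29) · (1 − 1/89)
       = 2581 · 2464/2581 = 2464.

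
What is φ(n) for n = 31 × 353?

10560

φ(10943) = 10943 · (1 − 1/31) · (1 − 1/353)
       = 10943 · 10560/10943 = 10560.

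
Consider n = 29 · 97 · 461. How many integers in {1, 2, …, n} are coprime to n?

1236480

φ(29) = 29 − 1 = 28.
φ(97) = 97 − 1 = 96.
φ(461) = 461 − 1 = 460.
φ(1296793) = 28 × 96 × 460 = 1236480.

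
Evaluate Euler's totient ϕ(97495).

Prime factorization: 97495 = 5 * 17 * 31 * 37.
φ(97495) = 97495 · (1 − 1/5) · (1 − 1/17) · (1 − 1/31) · (1 − 1/37)
       = 97495 · 69120/97495 = 69120.

69120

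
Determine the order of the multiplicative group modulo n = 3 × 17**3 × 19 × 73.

11985408

φ(20442993) = 20442993 · (1 − 1/3) · (1 − 1/17) · (1 − 1/19) · (1 − 1/73)
       = 20442993 · 41472/70737 = 11985408.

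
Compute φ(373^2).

φ(139129) = 139129 · (1 − 1/373)
       = 139129 · 372/373 = 138756.

138756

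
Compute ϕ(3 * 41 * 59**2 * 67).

φ(3) = 3 − 1 = 2.
φ(41) = 41 − 1 = 40.
φ(59^2) = 59^1·(59−1) = 59·58 = 3422.
φ(67) = 67 − 1 = 66.
Multiply: 2 · 40 · 3422 · 66 = 18068160.

18068160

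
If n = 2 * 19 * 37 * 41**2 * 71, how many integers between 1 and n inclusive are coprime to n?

φ(2) = 2 − 1 = 1.
φ(19) = 19 − 1 = 18.
φ(37) = 37 − 1 = 36.
φ(41^2) = 41^2 − 41^1 = 1681 − 41 = 1640.
φ(71) = 71 − 1 = 70.
Multiply: 1 · 18 · 36 · 1640 · 70 = 74390400.

74390400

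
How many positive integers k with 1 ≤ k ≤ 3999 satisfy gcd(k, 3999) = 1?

2520

Prime factorization: 3999 = 3 * 31 * 43.
φ(3) = 3 − 1 = 2.
φ(31) = 31 − 1 = 30.
φ(43) = 43 − 1 = 42.
Since φ is multiplicative, φ(3999) = 2 · 30 · 42 = 2520.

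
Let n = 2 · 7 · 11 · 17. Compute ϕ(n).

960

φ(2) = 2 − 1 = 1.
φ(7) = 7 − 1 = 6.
φ(11) = 11 − 1 = 10.
φ(17) = 17 − 1 = 16.
Since φ is multiplicative, φ(2618) = 1 · 6 · 10 · 16 = 960.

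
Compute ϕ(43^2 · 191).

φ(43^2) = 43^1·(43−1) = 43·42 = 1806.
φ(191) = 191 − 1 = 190.
Multiply: 1806 · 190 = 343140.

343140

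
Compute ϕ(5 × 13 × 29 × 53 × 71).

4892160

φ(5) = 5 − 1 = 4.
φ(13) = 13 − 1 = 12.
φ(29) = 29 − 1 = 28.
φ(53) = 53 − 1 = 52.
φ(71) = 71 − 1 = 70.
Multiply: 4 · 12 · 28 · 52 · 70 = 4892160.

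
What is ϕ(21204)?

6480

Factor 21204: 21204 = 2^2 · 3^2 · 19 · 31.
φ(2^2) = 2^1·(2−1) = 2·1 = 2.
φ(3^2) = 3^1·(3−1) = 3·2 = 6.
φ(19) = 19 − 1 = 18.
φ(31) = 31 − 1 = 30.
Multiply: 2 · 6 · 18 · 30 = 6480.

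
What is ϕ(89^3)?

φ(704969) = 704969 · (1 − 1/89)
       = 704969 · 88/89 = 697048.

697048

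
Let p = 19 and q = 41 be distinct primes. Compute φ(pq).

For distinct primes, φ(pq) = (p−1)(q−1) = 18 × 40 = 720.

720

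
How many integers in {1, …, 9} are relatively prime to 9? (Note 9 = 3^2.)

6

φ(9) = 9 · (1 − 1/3)
       = 9 · 2/3 = 6.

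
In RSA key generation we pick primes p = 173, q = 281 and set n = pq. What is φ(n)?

φ(n) = (p − 1)(q − 1) = (173−1)(281−1) = 172·280 = 48160.

48160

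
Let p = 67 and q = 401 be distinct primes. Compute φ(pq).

26400

φ(67) = 67 − 1 = 66.
φ(401) = 401 − 1 = 400.
Multiply: 66 · 400 = 26400.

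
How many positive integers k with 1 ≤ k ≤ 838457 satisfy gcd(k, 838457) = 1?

Prime factorization: 838457 = 17 · 31 · 37 · 43.
φ(17) = 17 − 1 = 16.
φ(31) = 31 − 1 = 30.
φ(37) = 37 − 1 = 36.
φ(43) = 43 − 1 = 42.
φ(838457) = 16 × 30 × 36 × 42 = 725760.

725760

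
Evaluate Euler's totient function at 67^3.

φ(67^3) = 67^3 − 67^2 = 300763 − 4489 = 296274.

296274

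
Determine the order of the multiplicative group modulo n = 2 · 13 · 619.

φ(2) = 2 − 1 = 1.
φ(13) = 13 − 1 = 12.
φ(619) = 619 − 1 = 618.
Since φ is multiplicative, φ(16094) = 1 · 12 · 618 = 7416.

7416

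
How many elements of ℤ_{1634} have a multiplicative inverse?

756

First factor: 1634 = 2 · 19 · 43.
φ(1634) = 1634 · (1 − 1/2) · (1 − 1/19) · (1 − 1/43)
       = 1634 · 756/1634 = 756.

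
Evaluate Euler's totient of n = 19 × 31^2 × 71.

φ(19) = 19 − 1 = 18.
φ(31^2) = 31^2 − 31^1 = 961 − 31 = 930.
φ(71) = 71 − 1 = 70.
Since φ is multiplicative, φ(1296389) = 18 · 930 · 70 = 1171800.

1171800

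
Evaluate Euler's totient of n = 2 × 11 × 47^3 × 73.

73162080

φ(2) = 2 − 1 = 1.
φ(11) = 11 − 1 = 10.
φ(47^3) = 47^3 − 47^2 = 103823 − 2209 = 101614.
φ(73) = 73 − 1 = 72.
Since φ is multiplicative, φ(166739738) = 1 · 10 · 101614 · 72 = 73162080.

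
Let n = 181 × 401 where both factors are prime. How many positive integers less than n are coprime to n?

72000

For distinct primes, φ(pq) = (p−1)(q−1) = 180 × 400 = 72000.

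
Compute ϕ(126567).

70560

Prime factorization: 126567 = 3**2 * 7**3 * 41.
φ(3^2) = 3^1·(3−1) = 3·2 = 6.
φ(7^3) = 7^2·(7−1) = 49·6 = 294.
φ(41) = 41 − 1 = 40.
Multiply: 6 · 294 · 40 = 70560.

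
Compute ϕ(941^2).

884540

φ(941^2) = 941^1·(941−1) = 941·940 = 884540.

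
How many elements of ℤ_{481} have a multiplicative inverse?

432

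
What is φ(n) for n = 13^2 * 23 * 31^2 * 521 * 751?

φ(13^2) = 13^1·(13−1) = 13·12 = 156.
φ(23) = 23 − 1 = 22.
φ(31^2) = 31^1·(31−1) = 31·30 = 930.
φ(521) = 521 − 1 = 520.
φ(751) = 751 − 1 = 750.
Multiply: 156 · 22 · 930 · 520 · 750 = 1244786400000.

1244786400000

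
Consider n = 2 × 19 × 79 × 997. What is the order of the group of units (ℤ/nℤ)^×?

φ(2992994) = 2992994 · (1 − 1/2) · (1 − 1/19) · (1 − 1/79) · (1 − 1/997)
       = 2992994 · 1398384/2992994 = 1398384.

1398384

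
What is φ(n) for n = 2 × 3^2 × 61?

φ(1098) = 1098 · (1 − 1/2) · (1 − 1/3) · (1 − 1/61)
       = 1098 · 120/366 = 360.

360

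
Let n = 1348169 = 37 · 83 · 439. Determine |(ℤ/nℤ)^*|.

1292976

φ(37) = 37 − 1 = 36.
φ(83) = 83 − 1 = 82.
φ(439) = 439 − 1 = 438.
Multiply: 36 · 82 · 438 = 1292976.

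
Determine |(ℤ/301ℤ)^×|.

252

301 = 7 × 43.
φ(301) = 301 · (1 − 1/7) · (1 − 1/43)
       = 301 · 252/301 = 252.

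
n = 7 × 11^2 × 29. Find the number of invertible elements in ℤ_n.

18480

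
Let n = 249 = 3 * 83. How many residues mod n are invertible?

164

φ(249) = 249 · (1 − 1/3) · (1 − 1/83)
       = 249 · 164/249 = 164.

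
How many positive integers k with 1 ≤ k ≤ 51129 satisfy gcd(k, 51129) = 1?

51129 = 3**2 · 13 · 19 · 23.
φ(51129) = 51129 · (1 − 1/3) · (1 − 1/13) · (1 − 1/19) · (1 − 1/23)
       = 51129 · 9504/17043 = 28512.

28512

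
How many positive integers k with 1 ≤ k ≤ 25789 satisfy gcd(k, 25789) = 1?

23040

Prime factorization: 25789 = 17 * 37 * 41.
φ(25789) = 25789 · (1 − 1/17) · (1 − 1/37) · (1 − 1/41)
       = 25789 · 23040/25789 = 23040.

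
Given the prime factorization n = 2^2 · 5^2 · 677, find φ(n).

φ(2^2) = 2^1·(2−1) = 2·1 = 2.
φ(5^2) = 5^1·(5−1) = 5·4 = 20.
φ(677) = 677 − 1 = 676.
Multiply: 2 · 20 · 676 = 27040.

27040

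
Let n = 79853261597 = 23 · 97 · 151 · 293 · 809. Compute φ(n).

φ(79853261597) = 79853261597 · (1 − 1/23) · (1 − 1/97) · (1 − 1/151) · (1 − 1/293) · (1 − 1/809)
       = 79853261597 · 74744524800/79853261597 = 74744524800.

74744524800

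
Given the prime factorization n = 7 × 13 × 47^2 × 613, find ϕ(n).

95266368

φ(123224647) = 123224647 · (1 − 1/7) · (1 − 1/13) · (1 − 1/47) · (1 − 1/613)
       = 123224647 · 2026944/2621801 = 95266368.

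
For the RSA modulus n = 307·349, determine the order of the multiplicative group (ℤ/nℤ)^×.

φ(107143) = 107143 · (1 − 1/307) · (1 − 1/349)
       = 107143 · 106488/107143 = 106488.

106488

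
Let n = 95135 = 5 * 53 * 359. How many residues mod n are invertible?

74464

φ(95135) = 95135 · (1 − 1/5) · (1 − 1/53) · (1 − 1/359)
       = 95135 · 74464/95135 = 74464.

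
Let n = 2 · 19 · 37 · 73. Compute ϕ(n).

φ(2) = 2 − 1 = 1.
φ(19) = 19 − 1 = 18.
φ(37) = 37 − 1 = 36.
φ(73) = 73 − 1 = 72.
φ(102638) = 1 × 18 × 36 × 72 = 46656.

46656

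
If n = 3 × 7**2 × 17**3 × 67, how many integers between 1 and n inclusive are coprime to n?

25635456

φ(48388137) = 48388137 · (1 − 1/3) · (1 − 1/7) · (1 − 1/17) · (1 − 1/67)
       = 48388137 · 12672/23919 = 25635456.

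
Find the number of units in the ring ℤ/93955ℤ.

93955 = 5 × 19 × 23 × 43.
φ(93955) = 93955 · (1 − 1/5) · (1 − 1/19) · (1 − 1/23) · (1 − 1/43)
       = 93955 · 66528/93955 = 66528.

66528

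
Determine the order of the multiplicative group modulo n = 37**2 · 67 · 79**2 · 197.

φ(112771318871) = 112771318871 · (1 − 1/37) · (1 − 1/67) · (1 − 1/79) · (1 − 1/197)
       = 112771318871 · 36324288/38580677 = 106175893824.

106175893824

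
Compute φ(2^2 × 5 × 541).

4320

φ(10820) = 10820 · (1 − 1/2) · (1 − 1/5) · (1 − 1/541)
       = 10820 · 2160/5410 = 4320.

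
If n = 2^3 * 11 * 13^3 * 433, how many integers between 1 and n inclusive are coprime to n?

φ(83714488) = 83714488 · (1 − 1/2) · (1 − 1/11) · (1 − 1/13) · (1 − 1/433)
       = 83714488 · 51840/123838 = 35043840.

35043840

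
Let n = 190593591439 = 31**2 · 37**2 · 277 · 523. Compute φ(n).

φ(190593591439) = 190593591439 · (1 − 1/31) · (1 − 1/37) · (1 − 1/277) · (1 − 1/523)
       = 190593591439 · 155597760/166167037 = 178470630720.

178470630720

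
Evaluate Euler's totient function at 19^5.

2345778

φ(2476099) = 2476099 · (1 − 1/19)
       = 2476099 · 18/19 = 2345778.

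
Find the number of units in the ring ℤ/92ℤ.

44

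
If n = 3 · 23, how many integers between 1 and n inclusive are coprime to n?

φ(69) = 69 · (1 − 1/3) · (1 − 1/23)
       = 69 · 44/69 = 44.

44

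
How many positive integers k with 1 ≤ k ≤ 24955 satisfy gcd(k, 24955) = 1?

15840

Prime factorization: 24955 = 5 × 7 × 23 × 31.
φ(24955) = 24955 · (1 − 1/5) · (1 − 1/7) · (1 − 1/23) · (1 − 1/31)
       = 24955 · 15840/24955 = 15840.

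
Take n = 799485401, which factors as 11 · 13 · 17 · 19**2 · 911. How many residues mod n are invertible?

φ(799485401) = 799485401 · (1 − 1/11) · (1 − 1/13) · (1 − 1/17) · (1 − 1/19) · (1 − 1/911)
       = 799485401 · 31449600/42078179 = 597542400.

597542400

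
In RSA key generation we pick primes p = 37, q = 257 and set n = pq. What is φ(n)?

9216

φ(pq) = (p−1)(q−1) = 36 · 256 = 9216.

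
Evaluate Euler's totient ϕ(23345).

Factor 23345: 23345 = 5 · 7 · 23 · 29.
φ(23345) = 23345 · (1 − 1/5) · (1 − 1/7) · (1 − 1/23) · (1 − 1/29)
       = 23345 · 14784/23345 = 14784.

14784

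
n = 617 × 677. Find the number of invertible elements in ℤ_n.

φ(617) = 617 − 1 = 616.
φ(677) = 677 − 1 = 676.
Since φ is multiplicative, φ(417709) = 616 · 676 = 416416.

416416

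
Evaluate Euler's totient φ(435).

224

First factor: 435 = 3 · 5 · 29.
φ(3) = 3 − 1 = 2.
φ(5) = 5 − 1 = 4.
φ(29) = 29 − 1 = 28.
φ(435) = 2 × 4 × 28 = 224.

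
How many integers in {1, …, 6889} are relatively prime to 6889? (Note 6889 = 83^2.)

φ(83^2) = 83^2 − 83^1 = 6889 − 83 = 6806.

6806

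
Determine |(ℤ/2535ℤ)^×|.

Prime factorization: 2535 = 3 * 5 * 13^2.
φ(2535) = 2535 · (1 − 1/3) · (1 − 1/5) · (1 − 1/13)
       = 2535 · 96/195 = 1248.

1248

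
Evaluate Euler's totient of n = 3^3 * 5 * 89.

6336

φ(3^3) = 3^3 − 3^2 = 27 − 9 = 18.
φ(5) = 5 − 1 = 4.
φ(89) = 89 − 1 = 88.
Since φ is multiplicative, φ(12015) = 18 · 4 · 88 = 6336.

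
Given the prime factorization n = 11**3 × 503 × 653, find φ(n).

φ(11^3) = 11^3 − 11^2 = 1331 − 121 = 1210.
φ(503) = 503 − 1 = 502.
φ(653) = 653 − 1 = 652.
Multiply: 1210 · 502 · 652 = 396037840.

396037840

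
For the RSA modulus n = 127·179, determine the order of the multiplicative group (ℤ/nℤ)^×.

22428

φ(127) = 127 − 1 = 126.
φ(179) = 179 − 1 = 178.
φ(22733) = 126 × 178 = 22428.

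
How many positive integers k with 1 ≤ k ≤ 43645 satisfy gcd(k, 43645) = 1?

Factor 43645: 43645 = 5 · 7 · 29 · 43.
φ(43645) = 43645 · (1 − 1/5) · (1 − 1/7) · (1 − 1/29) · (1 − 1/43)
       = 43645 · 28224/43645 = 28224.

28224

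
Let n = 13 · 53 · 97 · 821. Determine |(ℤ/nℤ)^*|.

φ(54869893) = 54869893 · (1 − 1/13) · (1 − 1/53) · (1 − 1/97) · (1 − 1/821)
       = 54869893 · 49121280/54869893 = 49121280.

49121280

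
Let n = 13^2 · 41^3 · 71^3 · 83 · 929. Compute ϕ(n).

φ(13^2) = 13^1·(13−1) = 13·12 = 156.
φ(41^3) = 41^2·(41−1) = 1681·40 = 67240.
φ(71^3) = 71^2·(71−1) = 5041·70 = 352870.
φ(83) = 83 − 1 = 82.
φ(929) = 929 − 1 = 928.
φ(321445334917435573) = 156 × 67240 × 352870 × 82 × 928 = 281662395887308800.

281662395887308800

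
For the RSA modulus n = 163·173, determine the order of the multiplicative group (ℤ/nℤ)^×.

φ(pq) = (p−1)(q−1) = 162 · 172 = 27864.

27864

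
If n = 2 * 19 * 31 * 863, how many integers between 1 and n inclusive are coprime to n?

φ(2) = 2 − 1 = 1.
φ(19) = 19 − 1 = 18.
φ(31) = 31 − 1 = 30.
φ(863) = 863 − 1 = 862.
Since φ is multiplicative, φ(1016614) = 1 · 18 · 30 · 862 = 465480.

465480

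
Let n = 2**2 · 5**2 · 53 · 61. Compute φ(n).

φ(323300) = 323300 · (1 − 1/2) · (1 − 1/5) · (1 − 1/53) · (1 − 1/61)
       = 323300 · 12480/32330 = 124800.

124800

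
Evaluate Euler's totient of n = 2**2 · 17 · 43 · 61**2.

φ(2^2) = 2^2 − 2^1 = 4 − 2 = 2.
φ(17) = 17 − 1 = 16.
φ(43) = 43 − 1 = 42.
φ(61^2) = 61^2 − 61^1 = 3721 − 61 = 3660.
Multiply: 2 · 16 · 42 · 3660 = 4919040.

4919040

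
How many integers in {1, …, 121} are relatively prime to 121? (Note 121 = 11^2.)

110

φ(121) = 121 · (1 − 1/11)
       = 121 · 10/11 = 110.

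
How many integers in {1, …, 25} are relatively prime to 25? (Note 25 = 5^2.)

20

φ(5^2) = 5^1·(5−1) = 5·4 = 20.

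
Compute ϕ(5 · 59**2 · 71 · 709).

φ(876150295) = 876150295 · (1 − 1/5) · (1 − 1/59) · (1 − 1/71) · (1 − 1/709)
       = 876150295 · 11497920/14850005 = 678377280.

678377280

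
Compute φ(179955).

Prime factorization: 179955 = 3^3 · 5 · 31 · 43.
φ(179955) = 179955 · (1 − 1/3) · (1 − 1/5) · (1 − 1/31) · (1 − 1/43)
       = 179955 · 10080/19995 = 90720.

90720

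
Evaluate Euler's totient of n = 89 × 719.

φ(89) = 89 − 1 = 88.
φ(719) = 719 − 1 = 718.
φ(63991) = 88 × 718 = 63184.

63184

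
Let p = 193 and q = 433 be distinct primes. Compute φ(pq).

82944

φ(83569) = 83569 · (1 − 1/193) · (1 − 1/433)
       = 83569 · 82944/83569 = 82944.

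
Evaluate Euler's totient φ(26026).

9360

Prime factorization: 26026 = 2 · 7 · 11 · 13^2.
φ(2) = 2 − 1 = 1.
φ(7) = 7 − 1 = 6.
φ(11) = 11 − 1 = 10.
φ(13^2) = 13^2 − 13^1 = 169 − 13 = 156.
Since φ is multiplicative, φ(26026) = 1 · 6 · 10 · 156 = 9360.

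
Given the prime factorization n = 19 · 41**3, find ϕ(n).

1210320

φ(19) = 19 − 1 = 18.
φ(41^3) = 41^2·(41−1) = 1681·40 = 67240.
φ(1309499) = 18 × 67240 = 1210320.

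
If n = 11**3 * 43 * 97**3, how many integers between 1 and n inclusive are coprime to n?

φ(52235013809) = 52235013809 · (1 − 1/11) · (1 − 1/43) · (1 − 1/97)
       = 52235013809 · 40320/45881 = 45903876480.

45903876480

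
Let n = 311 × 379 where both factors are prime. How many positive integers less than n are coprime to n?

φ(311) = 311 − 1 = 310.
φ(379) = 379 − 1 = 378.
φ(117869) = 310 × 378 = 117180.

117180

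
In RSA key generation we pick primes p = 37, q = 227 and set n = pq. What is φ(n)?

For distinct primes, φ(pq) = (p−1)(q−1) = 36 × 226 = 8136.

8136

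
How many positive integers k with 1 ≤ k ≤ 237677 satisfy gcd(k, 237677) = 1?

Factor 237677: 237677 = 11 × 17 × 31 × 41.
φ(11) = 11 − 1 = 10.
φ(17) = 17 − 1 = 16.
φ(31) = 31 − 1 = 30.
φ(41) = 41 − 1 = 40.
Multiply: 10 · 16 · 30 · 40 = 192000.

192000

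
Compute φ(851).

792

Factor 851: 851 = 23 * 37.
φ(851) = 851 · (1 − 1/23) · (1 − 1/37)
       = 851 · 792/851 = 792.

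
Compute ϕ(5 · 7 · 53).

1248

φ(1855) = 1855 · (1 − 1/5) · (1 − 1/7) · (1 − 1/53)
       = 1855 · 1248/1855 = 1248.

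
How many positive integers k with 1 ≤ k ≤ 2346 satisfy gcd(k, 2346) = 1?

Prime factorization: 2346 = 2 · 3 · 17 · 23.
φ(2346) = 2346 · (1 − 1/2) · (1 − 1/3) · (1 − 1/17) · (1 − 1/23)
       = 2346 · 704/2346 = 704.

704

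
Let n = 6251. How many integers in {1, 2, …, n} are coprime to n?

6251 = 7 · 19 · 47.
φ(7) = 7 − 1 = 6.
φ(19) = 19 − 1 = 18.
φ(47) = 47 − 1 = 46.
φ(6251) = 6 × 18 × 46 = 4968.

4968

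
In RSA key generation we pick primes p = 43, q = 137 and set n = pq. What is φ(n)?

φ(pq) = (p−1)(q−1) = 42 · 136 = 5712.

5712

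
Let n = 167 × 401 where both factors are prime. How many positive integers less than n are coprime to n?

66400

φ(167) = 167 − 1 = 166.
φ(401) = 401 − 1 = 400.
φ(66967) = 166 × 400 = 66400.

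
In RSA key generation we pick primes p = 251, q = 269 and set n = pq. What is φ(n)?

For distinct primes, φ(pq) = (p−1)(q−1) = 250 × 268 = 67000.

67000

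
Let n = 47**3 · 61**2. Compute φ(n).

φ(386325383) = 386325383 · (1 − 1/47) · (1 − 1/61)
       = 386325383 · 2760/2867 = 371907240.

371907240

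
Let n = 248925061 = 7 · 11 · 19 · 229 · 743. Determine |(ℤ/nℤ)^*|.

182710080

φ(248925061) = 248925061 · (1 − 1/7) · (1 − 1/11) · (1 − 1/19) · (1 − 1/229) · (1 − 1/743)
       = 248925061 · 182710080/248925061 = 182710080.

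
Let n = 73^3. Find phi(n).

383688

φ(73^3) = 73^2·(73−1) = 5329·72 = 383688.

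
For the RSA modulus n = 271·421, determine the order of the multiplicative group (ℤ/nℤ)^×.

φ(pq) = (p−1)(q−1) = 270 · 420 = 113400.

113400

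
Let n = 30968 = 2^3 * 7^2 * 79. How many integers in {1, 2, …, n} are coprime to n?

φ(30968) = 30968 · (1 − 1/2) · (1 − 1/7) · (1 − 1/79)
       = 30968 · 468/1106 = 13104.

13104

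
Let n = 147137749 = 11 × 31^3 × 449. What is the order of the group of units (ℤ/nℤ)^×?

φ(11) = 11 − 1 = 10.
φ(31^3) = 31^3 − 31^2 = 29791 − 961 = 28830.
φ(449) = 449 − 1 = 448.
Since φ is multiplicative, φ(147137749) = 10 · 28830 · 448 = 129158400.

129158400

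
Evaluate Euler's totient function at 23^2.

506

φ(529) = 529 · (1 − 1/23)
       = 529 · 22/23 = 506.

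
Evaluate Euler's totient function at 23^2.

φ(529) = 529 · (1 − 1/23)
       = 529 · 22/23 = 506.

506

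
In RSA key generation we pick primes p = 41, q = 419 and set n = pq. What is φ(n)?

16720

φ(17179) = 17179 · (1 − 1/41) · (1 − 1/419)
       = 17179 · 16720/17179 = 16720.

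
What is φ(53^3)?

146068

φ(53^3) = 53^3 − 53^2 = 148877 − 2809 = 146068.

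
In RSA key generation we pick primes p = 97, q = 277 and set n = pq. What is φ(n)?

26496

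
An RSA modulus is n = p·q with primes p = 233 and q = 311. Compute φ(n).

φ(pq) = (p−1)(q−1) = 232 · 310 = 71920.

71920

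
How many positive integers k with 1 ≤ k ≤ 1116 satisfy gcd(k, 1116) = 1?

360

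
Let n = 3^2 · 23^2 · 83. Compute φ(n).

248952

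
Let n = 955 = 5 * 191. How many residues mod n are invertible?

φ(5) = 5 − 1 = 4.
φ(191) = 191 − 1 = 190.
Since φ is multiplicative, φ(955) = 4 · 190 = 760.

760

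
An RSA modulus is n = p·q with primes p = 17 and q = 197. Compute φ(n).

3136

φ(n) = (p − 1)(q − 1) = (17−1)(197−1) = 16·196 = 3136.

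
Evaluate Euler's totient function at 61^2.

φ(61^2) = 61^1·(61−1) = 61·60 = 3660.

3660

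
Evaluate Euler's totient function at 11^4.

φ(11^4) = 11^4 − 11^3 = 14641 − 1331 = 13310.

13310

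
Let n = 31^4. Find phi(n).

φ(923521) = 923521 · (1 − 1/31)
       = 923521 · 30/31 = 893730.

893730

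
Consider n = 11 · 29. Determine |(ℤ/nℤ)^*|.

280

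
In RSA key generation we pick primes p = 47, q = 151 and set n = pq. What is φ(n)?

φ(7097) = 7097 · (1 − 1/47) · (1 − 1/151)
       = 7097 · 6900/7097 = 6900.

6900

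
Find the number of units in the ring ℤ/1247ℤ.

1176

1247 = 29 × 43.
φ(29) = 29 − 1 = 28.
φ(43) = 43 − 1 = 42.
φ(1247) = 28 × 42 = 1176.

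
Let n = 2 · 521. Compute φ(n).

φ(1042) = 1042 · (1 − 1/2) · (1 − 1/521)
       = 1042 · 520/1042 = 520.

520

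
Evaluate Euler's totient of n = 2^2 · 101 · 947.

189200

φ(2^2) = 2^2 − 2^1 = 4 − 2 = 2.
φ(101) = 101 − 1 = 100.
φ(947) = 947 − 1 = 946.
Since φ is multiplicative, φ(382588) = 2 · 100 · 946 = 189200.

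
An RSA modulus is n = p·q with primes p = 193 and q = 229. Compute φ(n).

φ(193) = 193 − 1 = 192.
φ(229) = 229 − 1 = 228.
Multiply: 192 · 228 = 43776.

43776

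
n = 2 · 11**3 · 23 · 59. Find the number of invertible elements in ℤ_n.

1543960

φ(2) = 2 − 1 = 1.
φ(11^3) = 11^3 − 11^2 = 1331 − 121 = 1210.
φ(23) = 23 − 1 = 22.
φ(59) = 59 − 1 = 58.
φ(3612334) = 1 × 1210 × 22 × 58 = 1543960.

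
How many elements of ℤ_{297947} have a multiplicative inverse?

Prime factorization: 297947 = 13**2 * 41 * 43.
φ(297947) = 297947 · (1 − 1/13) · (1 − 1/41) · (1 − 1/43)
       = 297947 · 20160/22919 = 262080.

262080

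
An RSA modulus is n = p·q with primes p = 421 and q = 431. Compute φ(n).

180600

φ(421) = 421 − 1 = 420.
φ(431) = 431 − 1 = 430.
Multiply: 420 · 430 = 180600.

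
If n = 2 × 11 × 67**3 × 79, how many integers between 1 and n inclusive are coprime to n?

231093720

φ(2) = 2 − 1 = 1.
φ(11) = 11 − 1 = 10.
φ(67^3) = 67^3 − 67^2 = 300763 − 4489 = 296274.
φ(79) = 79 − 1 = 78.
Multiply: 1 · 10 · 296274 · 78 = 231093720.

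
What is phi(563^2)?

316406

φ(563^2) = 563^2 − 563^1 = 316969 − 563 = 316406.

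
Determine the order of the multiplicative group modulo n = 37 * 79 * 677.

1898208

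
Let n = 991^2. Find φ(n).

981090

φ(991^2) = 991^2 − 991^1 = 982081 − 991 = 981090.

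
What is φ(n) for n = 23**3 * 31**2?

10823340

φ(11692487) = 11692487 · (1 − 1/23) · (1 − 1/31)
       = 11692487 · 660/713 = 10823340.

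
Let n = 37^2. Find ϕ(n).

1332

φ(37^2) = 37^1·(37−1) = 37·36 = 1332.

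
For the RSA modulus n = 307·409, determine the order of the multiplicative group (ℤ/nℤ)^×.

For distinct primes, φ(pq) = (p−1)(q−1) = 306 × 408 = 124848.

124848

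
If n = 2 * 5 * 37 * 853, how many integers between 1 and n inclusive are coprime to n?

122688

φ(315610) = 315610 · (1 − 1/2) · (1 − 1/5) · (1 − 1/37) · (1 − 1/853)
       = 315610 · 122688/315610 = 122688.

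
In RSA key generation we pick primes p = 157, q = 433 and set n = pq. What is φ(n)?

67392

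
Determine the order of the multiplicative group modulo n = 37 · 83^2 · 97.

23521536

φ(37) = 37 − 1 = 36.
φ(83^2) = 83^2 − 83^1 = 6889 − 83 = 6806.
φ(97) = 97 − 1 = 96.
φ(24724621) = 36 × 6806 × 96 = 23521536.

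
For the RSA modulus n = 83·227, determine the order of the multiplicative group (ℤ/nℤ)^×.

φ(n) = (p − 1)(q − 1) = (83−1)(227−1) = 82·226 = 18532.

18532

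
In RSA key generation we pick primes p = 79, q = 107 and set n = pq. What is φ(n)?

8268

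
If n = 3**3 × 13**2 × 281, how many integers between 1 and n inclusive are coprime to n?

φ(1282203) = 1282203 · (1 − 1/3) · (1 − 1/13) · (1 − 1/281)
       = 1282203 · 6720/10959 = 786240.

786240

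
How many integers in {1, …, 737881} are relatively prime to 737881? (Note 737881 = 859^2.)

φ(859^2) = 859^2 − 859^1 = 737881 − 859 = 737022.

737022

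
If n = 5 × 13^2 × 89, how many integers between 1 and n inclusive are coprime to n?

φ(75205) = 75205 · (1 − 1/5) · (1 − 1/13) · (1 − 1/89)
       = 75205 · 4224/5785 = 54912.

54912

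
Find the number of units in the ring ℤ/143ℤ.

120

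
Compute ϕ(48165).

22464

Factor 48165: 48165 = 3 * 5 * 13**2 * 19.
φ(48165) = 48165 · (1 − 1/3) · (1 − 1/5) · (1 − 1/13) · (1 − 1/19)
       = 48165 · 1728/3705 = 22464.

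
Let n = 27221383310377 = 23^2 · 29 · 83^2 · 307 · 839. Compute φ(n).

φ(23^2) = 23^1·(23−1) = 23·22 = 506.
φ(29) = 29 − 1 = 28.
φ(83^2) = 83^1·(83−1) = 83·82 = 6806.
φ(307) = 307 − 1 = 306.
φ(839) = 839 − 1 = 838.
Since φ is multiplicative, φ(27221383310377) = 506 · 28 · 6806 · 306 · 838 = 24726687378624.

24726687378624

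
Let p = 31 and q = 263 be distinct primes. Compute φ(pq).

For distinct primes, φ(pq) = (p−1)(q−1) = 30 × 262 = 7860.

7860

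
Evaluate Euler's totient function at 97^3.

903264

φ(912673) = 912673 · (1 − 1/97)
       = 912673 · 96/97 = 903264.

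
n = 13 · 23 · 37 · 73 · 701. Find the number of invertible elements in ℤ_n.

φ(13) = 13 − 1 = 12.
φ(23) = 23 − 1 = 22.
φ(37) = 37 − 1 = 36.
φ(73) = 73 − 1 = 72.
φ(701) = 701 − 1 = 700.
φ(566126899) = 12 × 22 × 36 × 72 × 700 = 479001600.

479001600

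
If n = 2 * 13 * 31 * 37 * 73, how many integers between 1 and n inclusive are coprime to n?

φ(2177006) = 2177006 · (1 − 1/2) · (1 − 1/13) · (1 − 1/31) · (1 − 1/37) · (1 − 1/73)
       = 2177006 · 933120/2177006 = 933120.

933120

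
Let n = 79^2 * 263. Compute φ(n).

1614444

φ(79^2) = 79^1·(79−1) = 79·78 = 6162.
φ(263) = 263 − 1 = 262.
Since φ is multiplicative, φ(1641383) = 6162 · 262 = 1614444.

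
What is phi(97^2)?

9312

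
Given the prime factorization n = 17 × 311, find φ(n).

φ(5287) = 5287 · (1 − 1/17) · (1 − 1/311)
       = 5287 · 4960/5287 = 4960.

4960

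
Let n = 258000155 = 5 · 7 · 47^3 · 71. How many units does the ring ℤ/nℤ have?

φ(5) = 5 − 1 = 4.
φ(7) = 7 − 1 = 6.
φ(47^3) = 47^3 − 47^2 = 103823 − 2209 = 101614.
φ(71) = 71 − 1 = 70.
Multiply: 4 · 6 · 101614 · 70 = 170711520.

170711520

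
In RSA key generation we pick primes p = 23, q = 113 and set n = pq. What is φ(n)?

2464

φ(pq) = (p−1)(q−1) = 22 · 112 = 2464.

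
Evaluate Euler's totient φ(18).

Factor 18: 18 = 2 · 3**2.
φ(18) = 18 · (1 − 1/2) · (1 − 1/3)
       = 18 · 2/6 = 6.

6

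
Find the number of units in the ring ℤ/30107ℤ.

Factor 30107: 30107 = 7 × 11 × 17 × 23.
φ(7) = 7 − 1 = 6.
φ(11) = 11 − 1 = 10.
φ(17) = 17 − 1 = 16.
φ(23) = 23 − 1 = 22.
Multiply: 6 · 10 · 16 · 22 = 21120.

21120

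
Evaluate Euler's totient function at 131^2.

φ(131^2) = 131^2 − 131^1 = 17161 − 131 = 17030.

17030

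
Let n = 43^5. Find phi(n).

143589642

φ(147008443) = 147008443 · (1 − 1/43)
       = 147008443 · 42/43 = 143589642.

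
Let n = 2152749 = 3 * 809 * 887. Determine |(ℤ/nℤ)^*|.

φ(2152749) = 2152749 · (1 − 1/3) · (1 − 1/809) · (1 − 1/887)
       = 2152749 · 1431776/2152749 = 1431776.

1431776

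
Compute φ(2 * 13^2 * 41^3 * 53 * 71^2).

φ(2) = 2 − 1 = 1.
φ(13^2) = 13^2 − 13^1 = 169 − 13 = 156.
φ(41^3) = 41^3 − 41^2 = 68921 − 1681 = 67240.
φ(53) = 53 − 1 = 52.
φ(71^2) = 71^1·(71−1) = 71·70 = 4970.
Since φ is multiplicative, φ(6223874652554) = 1 · 156 · 67240 · 52 · 4970 = 2710890873600.

2710890873600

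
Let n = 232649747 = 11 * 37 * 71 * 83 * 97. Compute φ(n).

198374400

φ(11) = 11 − 1 = 10.
φ(37) = 37 − 1 = 36.
φ(71) = 71 − 1 = 70.
φ(83) = 83 − 1 = 82.
φ(97) = 97 − 1 = 96.
φ(232649747) = 10 × 36 × 70 × 82 × 96 = 198374400.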